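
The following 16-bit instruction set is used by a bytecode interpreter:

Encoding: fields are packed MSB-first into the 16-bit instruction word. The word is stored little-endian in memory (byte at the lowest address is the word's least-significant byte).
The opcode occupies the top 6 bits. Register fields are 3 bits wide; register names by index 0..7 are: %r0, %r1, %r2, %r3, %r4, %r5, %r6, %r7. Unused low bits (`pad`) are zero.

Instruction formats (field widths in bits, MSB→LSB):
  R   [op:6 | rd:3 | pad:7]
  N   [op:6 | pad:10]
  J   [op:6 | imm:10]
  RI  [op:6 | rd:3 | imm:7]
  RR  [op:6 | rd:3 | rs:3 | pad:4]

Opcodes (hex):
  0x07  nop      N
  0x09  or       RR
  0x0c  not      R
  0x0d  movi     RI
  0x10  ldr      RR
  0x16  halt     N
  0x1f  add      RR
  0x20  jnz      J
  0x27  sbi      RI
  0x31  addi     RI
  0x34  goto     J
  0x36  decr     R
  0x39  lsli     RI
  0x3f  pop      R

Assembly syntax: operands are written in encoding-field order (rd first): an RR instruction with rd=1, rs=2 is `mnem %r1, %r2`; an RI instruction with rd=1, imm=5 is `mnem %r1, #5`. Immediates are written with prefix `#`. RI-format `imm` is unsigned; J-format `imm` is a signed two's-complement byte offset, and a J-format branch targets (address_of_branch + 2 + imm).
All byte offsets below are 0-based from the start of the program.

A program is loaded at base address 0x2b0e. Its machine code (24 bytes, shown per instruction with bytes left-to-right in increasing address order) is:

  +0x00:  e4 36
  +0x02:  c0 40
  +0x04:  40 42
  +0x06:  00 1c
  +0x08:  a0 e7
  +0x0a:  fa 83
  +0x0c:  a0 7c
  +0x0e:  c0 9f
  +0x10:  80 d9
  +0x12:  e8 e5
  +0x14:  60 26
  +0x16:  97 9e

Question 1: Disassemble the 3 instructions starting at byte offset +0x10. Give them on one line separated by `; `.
off 0x10: read 80 d9 as little → 0xd980
  top 6b → 0x36 → decr [R]
  [9:7] rd=3 = %r3
off 0x12: read e8 e5 as little → 0xe5e8
  top 6b → 0x39 → lsli [RI]
  [9:7] rd=3 = %r3
  [6:0] imm=104 = #104
off 0x14: read 60 26 as little → 0x2660
  top 6b → 0x9 → or [RR]
  [9:7] rd=4 = %r4
  [6:4] rs=6 = %r6

decr %r3; lsli %r3, #104; or %r4, %r6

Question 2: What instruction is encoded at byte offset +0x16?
off 0x16: read 97 9e as little → 0x9e97
  opcode bits[15:10]=0x27: sbi/RI
  rd@[9:7]=0x5 ⇒ %r5
  imm@[6:0]=0x17 ⇒ #23

sbi %r5, #23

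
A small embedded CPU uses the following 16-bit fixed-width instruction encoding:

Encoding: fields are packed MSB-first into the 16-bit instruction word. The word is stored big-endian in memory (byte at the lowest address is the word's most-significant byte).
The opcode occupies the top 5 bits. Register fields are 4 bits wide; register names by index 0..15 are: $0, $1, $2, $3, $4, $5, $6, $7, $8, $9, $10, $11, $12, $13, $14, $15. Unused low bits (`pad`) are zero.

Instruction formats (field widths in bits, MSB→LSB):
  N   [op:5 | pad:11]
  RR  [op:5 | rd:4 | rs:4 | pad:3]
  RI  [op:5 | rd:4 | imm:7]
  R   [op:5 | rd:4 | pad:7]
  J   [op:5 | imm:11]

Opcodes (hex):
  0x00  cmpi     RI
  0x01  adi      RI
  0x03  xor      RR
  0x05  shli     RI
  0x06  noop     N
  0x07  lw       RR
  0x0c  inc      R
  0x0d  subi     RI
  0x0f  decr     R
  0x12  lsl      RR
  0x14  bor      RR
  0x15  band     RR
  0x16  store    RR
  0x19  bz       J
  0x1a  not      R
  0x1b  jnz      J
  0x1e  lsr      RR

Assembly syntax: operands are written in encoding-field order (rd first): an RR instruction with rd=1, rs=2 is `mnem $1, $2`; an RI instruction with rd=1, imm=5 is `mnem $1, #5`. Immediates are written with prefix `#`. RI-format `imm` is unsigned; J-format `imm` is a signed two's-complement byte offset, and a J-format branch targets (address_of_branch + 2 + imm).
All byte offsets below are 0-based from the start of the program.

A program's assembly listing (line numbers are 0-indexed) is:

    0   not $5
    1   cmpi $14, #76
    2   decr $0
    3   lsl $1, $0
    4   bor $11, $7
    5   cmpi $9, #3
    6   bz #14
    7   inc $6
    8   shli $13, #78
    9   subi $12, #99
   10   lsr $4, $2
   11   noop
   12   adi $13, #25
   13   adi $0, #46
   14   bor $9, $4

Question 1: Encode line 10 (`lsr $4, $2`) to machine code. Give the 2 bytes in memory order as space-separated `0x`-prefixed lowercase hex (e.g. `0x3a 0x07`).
0xf2 0x10

10. lsr fields op=0x1e:5|rd=4:4|rs=2:4|pad=0:3 → word f210h → f2 10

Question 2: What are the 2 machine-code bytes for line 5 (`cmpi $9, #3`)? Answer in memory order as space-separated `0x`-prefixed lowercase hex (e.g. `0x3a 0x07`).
L5: cmpi op=0x0:5|rd=9:4|imm=3:7 ⇒ 0x0483 ⇒ big 04 83

0x04 0x83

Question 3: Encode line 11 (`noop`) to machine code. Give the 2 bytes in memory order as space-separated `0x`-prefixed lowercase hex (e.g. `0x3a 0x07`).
11. noop fields op=0x6:5|pad=0:11 → word 3000h → 30 00

0x30 0x00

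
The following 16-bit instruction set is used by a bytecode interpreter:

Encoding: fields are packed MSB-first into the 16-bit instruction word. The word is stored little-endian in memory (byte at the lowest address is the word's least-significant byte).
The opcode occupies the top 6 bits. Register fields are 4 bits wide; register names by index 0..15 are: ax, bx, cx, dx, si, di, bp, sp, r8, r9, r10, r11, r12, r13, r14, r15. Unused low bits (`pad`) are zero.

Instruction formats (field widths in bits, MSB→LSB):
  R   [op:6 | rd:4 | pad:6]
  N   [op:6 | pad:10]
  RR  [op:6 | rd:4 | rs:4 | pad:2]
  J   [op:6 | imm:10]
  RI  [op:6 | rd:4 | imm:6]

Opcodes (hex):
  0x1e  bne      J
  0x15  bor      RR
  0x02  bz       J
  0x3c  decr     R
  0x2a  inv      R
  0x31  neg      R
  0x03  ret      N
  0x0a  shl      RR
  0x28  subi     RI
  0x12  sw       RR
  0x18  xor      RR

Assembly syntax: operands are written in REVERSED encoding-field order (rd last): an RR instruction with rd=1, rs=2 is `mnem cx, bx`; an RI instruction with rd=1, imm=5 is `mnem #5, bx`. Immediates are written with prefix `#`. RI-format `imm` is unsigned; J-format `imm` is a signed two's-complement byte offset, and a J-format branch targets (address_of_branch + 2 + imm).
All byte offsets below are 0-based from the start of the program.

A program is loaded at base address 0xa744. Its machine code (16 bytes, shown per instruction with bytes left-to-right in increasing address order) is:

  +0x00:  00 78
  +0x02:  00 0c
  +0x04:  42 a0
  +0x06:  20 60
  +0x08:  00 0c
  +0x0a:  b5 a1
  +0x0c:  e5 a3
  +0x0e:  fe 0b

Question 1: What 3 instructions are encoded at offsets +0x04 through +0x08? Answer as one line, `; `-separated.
+0x04: 42 a0 ⇒ word 0xa042 (little)
  op=0xa042>>10=0x28 ⇒ subi (RI)
  rd: (w>>6)&0xf=0x1 → bx
  imm: (w>>0)&0x3f=0x2 → #2
+0x06: 20 60 ⇒ word 0x6020 (little)
  op=0x6020>>10=0x18 ⇒ xor (RR)
  rd: (w>>6)&0xf=0x0 → ax
  rs: (w>>2)&0xf=0x8 → r8
+0x08: 00 0c ⇒ word 0x0c00 (little)
  op=0x0c00>>10=0x3 ⇒ ret (N)

subi #2, bx; xor r8, ax; ret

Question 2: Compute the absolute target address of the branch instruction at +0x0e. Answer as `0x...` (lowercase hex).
0xa752

off 0x0e: read fe 0b as little → 0x0bfe
  top 6b → 0x2 → bz [J]
  [9:0] imm=1022 (s10→-2) = #-2
  target = base 0xa744 + off 0x0e + 2 + imm -2 = 0xa752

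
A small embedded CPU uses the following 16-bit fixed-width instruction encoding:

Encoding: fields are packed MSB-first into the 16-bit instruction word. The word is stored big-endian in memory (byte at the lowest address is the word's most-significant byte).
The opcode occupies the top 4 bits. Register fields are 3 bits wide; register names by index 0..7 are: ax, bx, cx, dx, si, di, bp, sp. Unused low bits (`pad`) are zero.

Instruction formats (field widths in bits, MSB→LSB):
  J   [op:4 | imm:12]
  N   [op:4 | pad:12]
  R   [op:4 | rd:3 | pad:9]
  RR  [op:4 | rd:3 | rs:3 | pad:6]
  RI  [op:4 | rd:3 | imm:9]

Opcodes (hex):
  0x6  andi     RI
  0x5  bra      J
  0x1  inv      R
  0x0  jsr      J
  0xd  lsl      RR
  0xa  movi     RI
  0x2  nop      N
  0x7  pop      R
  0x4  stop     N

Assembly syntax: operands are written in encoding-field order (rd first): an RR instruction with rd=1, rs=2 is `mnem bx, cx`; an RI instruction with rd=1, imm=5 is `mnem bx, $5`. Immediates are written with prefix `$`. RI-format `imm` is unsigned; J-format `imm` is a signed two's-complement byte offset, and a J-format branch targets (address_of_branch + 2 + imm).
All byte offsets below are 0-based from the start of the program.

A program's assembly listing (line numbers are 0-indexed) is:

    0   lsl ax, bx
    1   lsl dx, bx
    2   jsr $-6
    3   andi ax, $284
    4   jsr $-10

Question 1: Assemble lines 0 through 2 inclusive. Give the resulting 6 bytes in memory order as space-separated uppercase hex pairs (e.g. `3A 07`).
D0 40 D6 40 0F FA

line 0 (lsl): pack op=0xd:4|rd=0:3|rs=1:3|pad=0:6 = 0xd040; big→ d0 40
line 1 (lsl): pack op=0xd:4|rd=3:3|rs=1:3|pad=0:6 = 0xd640; big→ d6 40
line 2 (jsr): pack op=0x0:4|imm=-6:12 = 0x0ffa; big→ 0f fa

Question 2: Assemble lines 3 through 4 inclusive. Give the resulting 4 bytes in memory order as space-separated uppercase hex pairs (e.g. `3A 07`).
61 1C 0F F6

3. andi fields op=0x6:4|rd=0:3|imm=284:9 → word 611ch → 61 1c
4. jsr fields op=0x0:4|imm=-10:12 → word 0ff6h → 0f f6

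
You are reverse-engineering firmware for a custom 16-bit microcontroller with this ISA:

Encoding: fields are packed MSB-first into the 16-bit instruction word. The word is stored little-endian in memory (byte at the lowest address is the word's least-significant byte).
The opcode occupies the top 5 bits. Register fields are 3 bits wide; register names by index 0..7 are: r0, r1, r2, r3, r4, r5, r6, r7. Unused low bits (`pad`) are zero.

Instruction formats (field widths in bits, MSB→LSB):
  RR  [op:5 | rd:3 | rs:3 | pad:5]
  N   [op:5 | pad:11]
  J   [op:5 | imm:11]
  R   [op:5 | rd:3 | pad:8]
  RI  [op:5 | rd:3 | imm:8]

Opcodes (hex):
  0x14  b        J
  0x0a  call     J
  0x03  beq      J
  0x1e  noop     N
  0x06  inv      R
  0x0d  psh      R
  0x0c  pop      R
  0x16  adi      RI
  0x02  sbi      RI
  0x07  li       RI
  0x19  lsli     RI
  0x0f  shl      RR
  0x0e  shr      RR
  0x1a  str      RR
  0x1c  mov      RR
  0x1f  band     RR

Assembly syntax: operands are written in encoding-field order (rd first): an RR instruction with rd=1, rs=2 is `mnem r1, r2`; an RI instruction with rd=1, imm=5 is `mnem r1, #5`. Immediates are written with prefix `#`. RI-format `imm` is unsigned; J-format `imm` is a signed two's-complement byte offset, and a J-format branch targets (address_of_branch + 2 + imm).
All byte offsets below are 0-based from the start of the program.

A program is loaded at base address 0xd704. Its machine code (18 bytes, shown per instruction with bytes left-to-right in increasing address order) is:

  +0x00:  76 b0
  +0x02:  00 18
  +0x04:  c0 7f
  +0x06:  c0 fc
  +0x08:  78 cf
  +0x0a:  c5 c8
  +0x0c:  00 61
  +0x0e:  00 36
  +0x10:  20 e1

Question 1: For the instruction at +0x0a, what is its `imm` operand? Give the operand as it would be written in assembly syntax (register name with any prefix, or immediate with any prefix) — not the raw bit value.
#197

@+0a  little-endian(c5 c8) = 0xc8c5
  opcode bits[15:11]=0x19: lsli/RI
  [10:8] rd=0 = r0
  [7:0] imm=197 = #197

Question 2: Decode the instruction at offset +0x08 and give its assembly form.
@+08  little-endian(78 cf) = 0xcf78
  op=0xcf78>>11=0x19 ⇒ lsli (RI)
  [10:8] rd=7 = r7
  [7:0] imm=120 = #120

lsli r7, #120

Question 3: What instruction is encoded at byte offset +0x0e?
[0e] 00 36 → 0x3600
  opcode bits[15:11]=0x6: inv/R
  rd: (w>>8)&0x7=0x6 → r6

inv r6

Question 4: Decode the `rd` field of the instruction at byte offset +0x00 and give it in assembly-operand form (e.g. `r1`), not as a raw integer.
r0

@+00  little-endian(76 b0) = 0xb076
  opcode bits[15:11]=0x16: adi/RI
  rd: (w>>8)&0x7=0x0 → r0
  imm: (w>>0)&0xff=0x76 → #118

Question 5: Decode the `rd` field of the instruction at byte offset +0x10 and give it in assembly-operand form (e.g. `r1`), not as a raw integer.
@+10  little-endian(20 e1) = 0xe120
  opcode bits[15:11]=0x1c: mov/RR
  rd: (w>>8)&0x7=0x1 → r1
  rs: (w>>5)&0x7=0x1 → r1

r1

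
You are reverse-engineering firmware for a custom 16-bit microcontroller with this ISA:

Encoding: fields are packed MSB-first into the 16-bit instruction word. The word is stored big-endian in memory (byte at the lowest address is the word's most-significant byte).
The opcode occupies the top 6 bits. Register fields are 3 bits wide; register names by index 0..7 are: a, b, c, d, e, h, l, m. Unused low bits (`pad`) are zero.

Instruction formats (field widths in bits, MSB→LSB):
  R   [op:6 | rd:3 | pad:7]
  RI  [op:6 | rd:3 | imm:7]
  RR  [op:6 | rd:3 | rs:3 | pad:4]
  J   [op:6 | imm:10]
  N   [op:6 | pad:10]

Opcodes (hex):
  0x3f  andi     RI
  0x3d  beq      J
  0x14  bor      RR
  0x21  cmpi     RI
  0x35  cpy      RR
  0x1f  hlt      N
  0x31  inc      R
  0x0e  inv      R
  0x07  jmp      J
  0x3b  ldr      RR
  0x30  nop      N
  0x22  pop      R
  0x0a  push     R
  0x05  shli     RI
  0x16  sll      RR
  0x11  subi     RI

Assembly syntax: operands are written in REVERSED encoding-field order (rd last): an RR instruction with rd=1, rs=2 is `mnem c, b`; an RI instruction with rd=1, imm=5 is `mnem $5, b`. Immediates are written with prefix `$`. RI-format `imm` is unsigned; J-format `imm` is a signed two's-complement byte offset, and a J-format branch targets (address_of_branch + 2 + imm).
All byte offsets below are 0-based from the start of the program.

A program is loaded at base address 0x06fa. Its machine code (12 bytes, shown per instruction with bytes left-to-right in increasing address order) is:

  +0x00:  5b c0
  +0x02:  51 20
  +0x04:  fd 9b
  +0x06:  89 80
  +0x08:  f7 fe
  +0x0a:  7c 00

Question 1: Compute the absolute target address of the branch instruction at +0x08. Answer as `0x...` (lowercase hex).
0x0702

[08] f7 fe → 0xf7fe
  op=0xf7fe>>10=0x3d ⇒ beq (J)
  imm: (w>>0)&0x3ff=0x3fe (s10→-2) → $-2
  target = base 0x06fa + off 0x08 + 2 + imm -2 = 0x0702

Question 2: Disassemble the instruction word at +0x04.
andi $27, d

+0x04: fd 9b ⇒ word 0xfd9b (big)
  top 6b → 0x3f → andi [RI]
  [9:7] rd=3 = d
  [6:0] imm=27 = $27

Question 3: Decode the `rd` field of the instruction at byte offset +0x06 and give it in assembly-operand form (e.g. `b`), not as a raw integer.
off 0x06: read 89 80 as big → 0x8980
  top 6b → 0x22 → pop [R]
  rd: (w>>7)&0x7=0x3 → d

d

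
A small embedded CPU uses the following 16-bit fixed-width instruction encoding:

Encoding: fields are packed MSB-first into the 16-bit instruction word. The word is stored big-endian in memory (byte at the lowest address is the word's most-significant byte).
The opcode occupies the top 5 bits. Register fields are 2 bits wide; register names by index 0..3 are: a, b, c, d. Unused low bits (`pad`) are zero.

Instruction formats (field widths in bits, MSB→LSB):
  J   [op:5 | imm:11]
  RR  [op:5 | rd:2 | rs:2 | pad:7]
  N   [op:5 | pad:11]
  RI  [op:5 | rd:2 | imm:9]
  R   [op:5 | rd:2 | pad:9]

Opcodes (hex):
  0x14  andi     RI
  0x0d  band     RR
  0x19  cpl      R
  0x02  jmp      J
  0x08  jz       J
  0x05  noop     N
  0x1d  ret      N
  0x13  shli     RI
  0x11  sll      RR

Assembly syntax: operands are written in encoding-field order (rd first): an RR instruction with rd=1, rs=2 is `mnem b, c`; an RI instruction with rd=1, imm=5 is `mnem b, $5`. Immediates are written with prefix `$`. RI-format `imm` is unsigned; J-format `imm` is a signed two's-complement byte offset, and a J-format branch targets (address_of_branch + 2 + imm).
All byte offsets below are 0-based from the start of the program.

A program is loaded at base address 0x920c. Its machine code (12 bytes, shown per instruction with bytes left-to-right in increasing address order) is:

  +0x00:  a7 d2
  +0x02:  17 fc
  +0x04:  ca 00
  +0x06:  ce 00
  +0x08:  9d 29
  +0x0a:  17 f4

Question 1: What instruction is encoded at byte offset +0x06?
@+06  big-endian(ce 00) = 0xce00
  opcode bits[15:11]=0x19: cpl/R
  [10:9] rd=3 = d

cpl d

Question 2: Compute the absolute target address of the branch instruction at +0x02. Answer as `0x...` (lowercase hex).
[02] 17 fc → 0x17fc
  top 5b → 0x2 → jmp [J]
  imm: (w>>0)&0x7ff=0x7fc (s11→-4) → $-4
  target = base 0x920c + off 0x02 + 2 + imm -4 = 0x920c

0x920c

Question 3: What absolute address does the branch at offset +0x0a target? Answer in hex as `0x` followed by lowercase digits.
+0x0a: 17 f4 ⇒ word 0x17f4 (big)
  top 5b → 0x2 → jmp [J]
  [10:0] imm=2036 (s11→-12) = $-12
  target = base 0x920c + off 0x0a + 2 + imm -12 = 0x920c

0x920c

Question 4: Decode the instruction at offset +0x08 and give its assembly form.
[08] 9d 29 → 0x9d29
  top 5b → 0x13 → shli [RI]
  rd@[10:9]=0x2 ⇒ c
  imm@[8:0]=0x129 ⇒ $297

shli c, $297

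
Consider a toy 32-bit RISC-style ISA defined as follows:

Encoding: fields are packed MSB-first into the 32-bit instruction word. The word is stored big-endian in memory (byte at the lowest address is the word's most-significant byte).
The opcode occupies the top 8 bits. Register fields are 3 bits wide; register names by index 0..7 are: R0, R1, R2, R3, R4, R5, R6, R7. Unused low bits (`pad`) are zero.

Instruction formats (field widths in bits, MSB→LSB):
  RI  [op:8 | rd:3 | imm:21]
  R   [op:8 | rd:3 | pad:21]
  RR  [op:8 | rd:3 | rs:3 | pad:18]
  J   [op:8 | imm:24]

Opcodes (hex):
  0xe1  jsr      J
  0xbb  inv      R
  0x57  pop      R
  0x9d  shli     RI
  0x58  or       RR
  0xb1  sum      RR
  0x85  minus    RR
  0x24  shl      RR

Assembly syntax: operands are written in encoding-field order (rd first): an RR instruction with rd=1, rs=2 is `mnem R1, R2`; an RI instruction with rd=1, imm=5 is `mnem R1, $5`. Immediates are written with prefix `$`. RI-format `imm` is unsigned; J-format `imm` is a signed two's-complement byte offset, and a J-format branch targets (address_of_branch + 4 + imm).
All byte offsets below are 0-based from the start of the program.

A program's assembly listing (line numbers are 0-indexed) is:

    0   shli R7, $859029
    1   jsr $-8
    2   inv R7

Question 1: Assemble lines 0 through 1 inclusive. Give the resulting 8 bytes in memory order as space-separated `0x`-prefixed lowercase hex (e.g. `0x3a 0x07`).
L0: shli op=0x9d:8|rd=7:3|imm=859029:21 ⇒ 0x9ded1b95 ⇒ big 9d ed 1b 95
L1: jsr op=0xe1:8|imm=-8:24 ⇒ 0xe1fffff8 ⇒ big e1 ff ff f8

0x9d 0xed 0x1b 0x95 0xe1 0xff 0xff 0xf8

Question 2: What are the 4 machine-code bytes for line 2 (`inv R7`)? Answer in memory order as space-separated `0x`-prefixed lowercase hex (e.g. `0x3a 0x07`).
0xbb 0xe0 0x00 0x00

L2: inv op=0xbb:8|rd=7:3|pad=0:21 ⇒ 0xbbe00000 ⇒ big bb e0 00 00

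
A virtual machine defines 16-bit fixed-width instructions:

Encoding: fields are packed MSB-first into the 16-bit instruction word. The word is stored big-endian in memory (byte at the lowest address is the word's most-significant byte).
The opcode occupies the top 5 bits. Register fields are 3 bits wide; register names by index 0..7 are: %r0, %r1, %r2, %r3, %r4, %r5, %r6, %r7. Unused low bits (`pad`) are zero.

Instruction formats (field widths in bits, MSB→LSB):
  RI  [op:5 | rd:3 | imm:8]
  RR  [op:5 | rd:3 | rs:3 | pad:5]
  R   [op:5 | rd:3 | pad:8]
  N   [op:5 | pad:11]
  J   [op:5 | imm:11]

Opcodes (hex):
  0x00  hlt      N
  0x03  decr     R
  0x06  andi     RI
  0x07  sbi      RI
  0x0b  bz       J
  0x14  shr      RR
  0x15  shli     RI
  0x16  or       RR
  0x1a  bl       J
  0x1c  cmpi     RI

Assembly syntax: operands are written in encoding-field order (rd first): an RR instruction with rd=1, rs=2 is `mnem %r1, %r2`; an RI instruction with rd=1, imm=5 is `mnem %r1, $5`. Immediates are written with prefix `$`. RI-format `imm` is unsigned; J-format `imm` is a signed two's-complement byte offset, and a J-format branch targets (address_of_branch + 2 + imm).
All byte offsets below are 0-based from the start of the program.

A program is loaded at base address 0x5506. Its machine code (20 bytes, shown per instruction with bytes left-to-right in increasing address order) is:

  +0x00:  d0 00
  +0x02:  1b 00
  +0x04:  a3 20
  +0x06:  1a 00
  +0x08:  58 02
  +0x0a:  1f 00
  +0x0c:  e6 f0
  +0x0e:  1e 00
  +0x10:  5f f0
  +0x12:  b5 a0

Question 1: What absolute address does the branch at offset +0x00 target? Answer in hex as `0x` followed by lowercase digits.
0x5508

[00] d0 00 → 0xd000
  op=0xd000>>11=0x1a ⇒ bl (J)
  [10:0] imm=0 = $0
  target = base 0x5506 + off 0x00 + 2 + imm 0 = 0x5508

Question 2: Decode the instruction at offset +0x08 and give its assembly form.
+0x08: 58 02 ⇒ word 0x5802 (big)
  op=0x5802>>11=0xb ⇒ bz (J)
  imm@[10:0]=0x2 ⇒ $2

bz $2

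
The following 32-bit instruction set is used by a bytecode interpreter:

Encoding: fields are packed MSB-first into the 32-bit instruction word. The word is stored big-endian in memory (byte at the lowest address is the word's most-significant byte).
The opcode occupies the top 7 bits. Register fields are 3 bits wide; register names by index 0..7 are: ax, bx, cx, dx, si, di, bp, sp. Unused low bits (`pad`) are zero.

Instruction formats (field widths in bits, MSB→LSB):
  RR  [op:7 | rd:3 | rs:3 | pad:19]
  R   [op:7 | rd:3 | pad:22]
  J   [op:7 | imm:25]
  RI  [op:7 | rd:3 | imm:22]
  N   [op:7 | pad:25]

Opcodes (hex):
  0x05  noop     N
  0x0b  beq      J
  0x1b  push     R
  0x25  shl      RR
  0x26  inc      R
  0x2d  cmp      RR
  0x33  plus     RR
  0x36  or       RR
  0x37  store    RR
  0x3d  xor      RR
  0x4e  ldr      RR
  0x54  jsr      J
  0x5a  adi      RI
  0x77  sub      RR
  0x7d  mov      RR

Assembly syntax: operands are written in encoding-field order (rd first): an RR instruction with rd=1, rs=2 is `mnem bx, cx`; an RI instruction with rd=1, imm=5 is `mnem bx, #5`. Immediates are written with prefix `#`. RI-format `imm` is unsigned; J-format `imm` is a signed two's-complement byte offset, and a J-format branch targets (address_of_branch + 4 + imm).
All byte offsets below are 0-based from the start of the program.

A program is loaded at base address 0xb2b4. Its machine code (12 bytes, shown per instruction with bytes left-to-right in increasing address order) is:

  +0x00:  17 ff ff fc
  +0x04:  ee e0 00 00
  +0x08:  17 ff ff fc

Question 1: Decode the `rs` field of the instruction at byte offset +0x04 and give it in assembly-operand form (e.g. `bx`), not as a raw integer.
si

@+04  big-endian(ee e0 00 00) = 0xeee00000
  top 7b → 0x77 → sub [RR]
  rd: (w>>22)&0x7=0x3 → dx
  rs: (w>>19)&0x7=0x4 → si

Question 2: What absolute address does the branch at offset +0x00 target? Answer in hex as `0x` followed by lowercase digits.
0xb2b4

+0x00: 17 ff ff fc ⇒ word 0x17fffffc (big)
  opcode bits[31:25]=0xb: beq/J
  imm: (w>>0)&0x1ffffff=0x1fffffc (s25→-4) → #-4
  target = base 0xb2b4 + off 0x00 + 4 + imm -4 = 0xb2b4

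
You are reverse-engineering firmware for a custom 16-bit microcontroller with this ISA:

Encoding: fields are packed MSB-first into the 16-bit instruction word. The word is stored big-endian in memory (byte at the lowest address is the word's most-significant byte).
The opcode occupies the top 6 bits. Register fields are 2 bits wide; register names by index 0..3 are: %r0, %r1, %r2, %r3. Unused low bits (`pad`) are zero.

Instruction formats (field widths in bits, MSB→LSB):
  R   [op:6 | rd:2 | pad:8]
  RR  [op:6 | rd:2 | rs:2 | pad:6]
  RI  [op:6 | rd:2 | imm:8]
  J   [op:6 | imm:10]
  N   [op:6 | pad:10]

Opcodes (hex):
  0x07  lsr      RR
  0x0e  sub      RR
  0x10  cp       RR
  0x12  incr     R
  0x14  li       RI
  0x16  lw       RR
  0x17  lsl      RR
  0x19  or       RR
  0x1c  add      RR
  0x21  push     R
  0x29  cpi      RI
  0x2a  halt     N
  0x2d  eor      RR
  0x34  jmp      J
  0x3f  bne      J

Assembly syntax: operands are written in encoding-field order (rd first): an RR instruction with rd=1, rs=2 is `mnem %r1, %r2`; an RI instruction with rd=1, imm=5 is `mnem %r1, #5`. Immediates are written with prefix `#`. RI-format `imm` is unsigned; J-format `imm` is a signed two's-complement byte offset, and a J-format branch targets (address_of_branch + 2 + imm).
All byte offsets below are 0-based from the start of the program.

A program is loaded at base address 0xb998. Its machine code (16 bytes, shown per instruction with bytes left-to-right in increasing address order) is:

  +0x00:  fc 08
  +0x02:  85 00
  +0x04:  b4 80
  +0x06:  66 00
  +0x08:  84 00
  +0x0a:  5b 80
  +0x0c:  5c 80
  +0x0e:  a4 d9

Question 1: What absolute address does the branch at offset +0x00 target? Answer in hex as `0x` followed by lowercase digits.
0xb9a2

[00] fc 08 → 0xfc08
  op=0xfc08>>10=0x3f ⇒ bne (J)
  imm@[9:0]=0x8 ⇒ #8
  target = base 0xb998 + off 0x00 + 2 + imm 8 = 0xb9a2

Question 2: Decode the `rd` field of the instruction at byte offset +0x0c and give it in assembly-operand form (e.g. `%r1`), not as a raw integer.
+0x0c: 5c 80 ⇒ word 0x5c80 (big)
  opcode bits[15:10]=0x17: lsl/RR
  rd@[9:8]=0x0 ⇒ %r0
  rs@[7:6]=0x2 ⇒ %r2

%r0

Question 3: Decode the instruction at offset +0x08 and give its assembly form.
+0x08: 84 00 ⇒ word 0x8400 (big)
  op=0x8400>>10=0x21 ⇒ push (R)
  rd: (w>>8)&0x3=0x0 → %r0

push %r0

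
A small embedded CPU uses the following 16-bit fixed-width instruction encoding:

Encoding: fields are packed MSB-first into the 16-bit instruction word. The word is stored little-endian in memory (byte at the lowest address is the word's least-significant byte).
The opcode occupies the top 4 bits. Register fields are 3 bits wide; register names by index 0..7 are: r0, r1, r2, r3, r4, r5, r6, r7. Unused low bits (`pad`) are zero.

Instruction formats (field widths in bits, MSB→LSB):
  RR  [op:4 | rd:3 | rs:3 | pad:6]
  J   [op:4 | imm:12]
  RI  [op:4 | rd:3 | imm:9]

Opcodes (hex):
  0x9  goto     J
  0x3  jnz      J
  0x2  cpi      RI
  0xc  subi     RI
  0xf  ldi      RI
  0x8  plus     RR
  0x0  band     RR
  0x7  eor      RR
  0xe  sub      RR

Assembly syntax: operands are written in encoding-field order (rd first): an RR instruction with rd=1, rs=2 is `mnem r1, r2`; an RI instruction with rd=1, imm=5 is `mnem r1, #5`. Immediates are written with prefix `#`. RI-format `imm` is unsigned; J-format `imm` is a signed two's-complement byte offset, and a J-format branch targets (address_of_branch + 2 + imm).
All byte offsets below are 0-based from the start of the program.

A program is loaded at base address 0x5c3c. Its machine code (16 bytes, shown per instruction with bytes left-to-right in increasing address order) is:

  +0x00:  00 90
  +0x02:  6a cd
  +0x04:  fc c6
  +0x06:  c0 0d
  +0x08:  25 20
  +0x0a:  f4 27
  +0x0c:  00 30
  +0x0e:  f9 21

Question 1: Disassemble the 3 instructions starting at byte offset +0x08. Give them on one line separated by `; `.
cpi r0, #37; cpi r3, #500; jnz #0

off 0x08: read 25 20 as little → 0x2025
  top 4b → 0x2 → cpi [RI]
  [11:9] rd=0 = r0
  [8:0] imm=37 = #37
off 0x0a: read f4 27 as little → 0x27f4
  top 4b → 0x2 → cpi [RI]
  [11:9] rd=3 = r3
  [8:0] imm=500 = #500
off 0x0c: read 00 30 as little → 0x3000
  top 4b → 0x3 → jnz [J]
  [11:0] imm=0 = #0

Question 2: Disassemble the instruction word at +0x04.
subi r3, #252

off 0x04: read fc c6 as little → 0xc6fc
  op=0xc6fc>>12=0xc ⇒ subi (RI)
  [11:9] rd=3 = r3
  [8:0] imm=252 = #252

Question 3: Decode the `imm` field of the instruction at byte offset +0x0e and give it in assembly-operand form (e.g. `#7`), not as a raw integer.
+0x0e: f9 21 ⇒ word 0x21f9 (little)
  op=0x21f9>>12=0x2 ⇒ cpi (RI)
  [11:9] rd=0 = r0
  [8:0] imm=505 = #505

#505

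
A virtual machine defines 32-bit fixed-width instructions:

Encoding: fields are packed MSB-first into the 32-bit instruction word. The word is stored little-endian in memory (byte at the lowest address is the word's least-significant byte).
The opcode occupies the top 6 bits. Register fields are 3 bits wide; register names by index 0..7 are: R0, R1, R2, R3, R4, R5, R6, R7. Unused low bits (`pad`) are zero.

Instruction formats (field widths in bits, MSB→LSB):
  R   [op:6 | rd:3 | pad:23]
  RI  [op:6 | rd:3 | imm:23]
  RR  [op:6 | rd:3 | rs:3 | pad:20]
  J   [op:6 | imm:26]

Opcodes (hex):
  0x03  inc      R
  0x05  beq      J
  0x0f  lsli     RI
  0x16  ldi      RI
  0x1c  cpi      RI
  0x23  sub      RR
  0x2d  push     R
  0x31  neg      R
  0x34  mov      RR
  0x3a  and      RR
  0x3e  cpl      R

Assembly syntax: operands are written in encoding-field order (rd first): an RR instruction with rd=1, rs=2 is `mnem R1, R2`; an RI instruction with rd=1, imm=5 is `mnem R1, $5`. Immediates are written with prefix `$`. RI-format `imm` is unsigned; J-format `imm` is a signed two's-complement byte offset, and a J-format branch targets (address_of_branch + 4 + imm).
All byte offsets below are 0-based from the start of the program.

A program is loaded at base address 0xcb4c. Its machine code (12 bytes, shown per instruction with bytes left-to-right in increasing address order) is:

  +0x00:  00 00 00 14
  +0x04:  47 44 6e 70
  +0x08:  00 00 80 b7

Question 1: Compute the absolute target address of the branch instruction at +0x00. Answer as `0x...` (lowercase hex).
0xcb50

[00] 00 00 00 14 → 0x14000000
  opcode bits[31:26]=0x5: beq/J
  imm@[25:0]=0x0 ⇒ $0
  target = base 0xcb4c + off 0x00 + 4 + imm 0 = 0xcb50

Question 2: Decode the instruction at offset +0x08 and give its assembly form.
[08] 00 00 80 b7 → 0xb7800000
  top 6b → 0x2d → push [R]
  rd@[25:23]=0x7 ⇒ R7

push R7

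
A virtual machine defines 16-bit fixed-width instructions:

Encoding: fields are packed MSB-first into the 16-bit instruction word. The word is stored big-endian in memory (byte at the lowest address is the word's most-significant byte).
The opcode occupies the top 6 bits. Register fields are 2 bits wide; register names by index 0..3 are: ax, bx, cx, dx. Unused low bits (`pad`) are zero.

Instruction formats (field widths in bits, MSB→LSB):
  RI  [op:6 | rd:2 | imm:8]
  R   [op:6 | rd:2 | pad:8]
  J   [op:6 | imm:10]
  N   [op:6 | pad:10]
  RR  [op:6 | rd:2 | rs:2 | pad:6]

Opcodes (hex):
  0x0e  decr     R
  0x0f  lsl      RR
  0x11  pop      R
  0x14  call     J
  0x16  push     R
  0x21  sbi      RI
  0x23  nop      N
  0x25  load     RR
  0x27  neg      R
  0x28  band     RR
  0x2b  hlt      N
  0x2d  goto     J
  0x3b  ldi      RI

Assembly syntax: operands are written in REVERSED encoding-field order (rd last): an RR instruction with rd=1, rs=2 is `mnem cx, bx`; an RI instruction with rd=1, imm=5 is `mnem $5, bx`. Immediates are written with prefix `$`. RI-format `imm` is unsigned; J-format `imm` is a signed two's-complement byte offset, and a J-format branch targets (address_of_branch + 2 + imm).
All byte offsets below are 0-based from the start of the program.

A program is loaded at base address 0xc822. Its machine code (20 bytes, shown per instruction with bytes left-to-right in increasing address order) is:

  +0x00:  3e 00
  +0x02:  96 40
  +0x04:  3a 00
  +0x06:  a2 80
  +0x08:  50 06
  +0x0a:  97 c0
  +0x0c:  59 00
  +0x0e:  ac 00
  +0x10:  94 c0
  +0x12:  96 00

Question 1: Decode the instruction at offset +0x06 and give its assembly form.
band cx, cx

@+06  big-endian(a2 80) = 0xa280
  top 6b → 0x28 → band [RR]
  rd: (w>>8)&0x3=0x2 → cx
  rs: (w>>6)&0x3=0x2 → cx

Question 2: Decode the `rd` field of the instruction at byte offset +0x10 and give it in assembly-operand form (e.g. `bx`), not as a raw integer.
ax

+0x10: 94 c0 ⇒ word 0x94c0 (big)
  top 6b → 0x25 → load [RR]
  rd@[9:8]=0x0 ⇒ ax
  rs@[7:6]=0x3 ⇒ dx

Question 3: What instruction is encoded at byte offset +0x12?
load ax, cx

+0x12: 96 00 ⇒ word 0x9600 (big)
  op=0x9600>>10=0x25 ⇒ load (RR)
  rd@[9:8]=0x2 ⇒ cx
  rs@[7:6]=0x0 ⇒ ax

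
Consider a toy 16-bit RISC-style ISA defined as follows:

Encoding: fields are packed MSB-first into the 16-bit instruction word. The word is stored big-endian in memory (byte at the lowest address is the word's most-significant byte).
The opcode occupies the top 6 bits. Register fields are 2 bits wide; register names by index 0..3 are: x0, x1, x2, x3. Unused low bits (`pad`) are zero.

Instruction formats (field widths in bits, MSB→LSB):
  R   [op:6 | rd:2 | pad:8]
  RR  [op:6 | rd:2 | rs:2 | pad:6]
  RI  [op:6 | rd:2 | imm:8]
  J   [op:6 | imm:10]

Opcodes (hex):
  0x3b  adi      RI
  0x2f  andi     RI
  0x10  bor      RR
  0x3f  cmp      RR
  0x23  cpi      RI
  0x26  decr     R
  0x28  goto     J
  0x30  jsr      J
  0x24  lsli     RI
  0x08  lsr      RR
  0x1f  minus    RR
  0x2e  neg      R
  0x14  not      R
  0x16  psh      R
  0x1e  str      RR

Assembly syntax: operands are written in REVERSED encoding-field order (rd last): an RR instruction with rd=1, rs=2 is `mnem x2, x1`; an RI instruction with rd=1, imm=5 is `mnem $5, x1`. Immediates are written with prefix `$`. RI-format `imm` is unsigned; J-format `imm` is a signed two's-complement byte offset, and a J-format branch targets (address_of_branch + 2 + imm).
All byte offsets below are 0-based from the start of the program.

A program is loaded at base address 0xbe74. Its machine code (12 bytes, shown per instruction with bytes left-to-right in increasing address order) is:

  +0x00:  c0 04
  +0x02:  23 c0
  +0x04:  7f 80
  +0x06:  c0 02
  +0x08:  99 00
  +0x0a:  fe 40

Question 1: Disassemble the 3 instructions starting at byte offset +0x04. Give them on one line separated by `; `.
@+04  big-endian(7f 80) = 0x7f80
  opcode bits[15:10]=0x1f: minus/RR
  [9:8] rd=3 = x3
  [7:6] rs=2 = x2
@+06  big-endian(c0 02) = 0xc002
  opcode bits[15:10]=0x30: jsr/J
  [9:0] imm=2 = $2
@+08  big-endian(99 00) = 0x9900
  opcode bits[15:10]=0x26: decr/R
  [9:8] rd=1 = x1

minus x2, x3; jsr $2; decr x1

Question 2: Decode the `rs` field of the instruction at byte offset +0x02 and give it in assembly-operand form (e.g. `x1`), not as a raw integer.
x3

+0x02: 23 c0 ⇒ word 0x23c0 (big)
  op=0x23c0>>10=0x8 ⇒ lsr (RR)
  rd: (w>>8)&0x3=0x3 → x3
  rs: (w>>6)&0x3=0x3 → x3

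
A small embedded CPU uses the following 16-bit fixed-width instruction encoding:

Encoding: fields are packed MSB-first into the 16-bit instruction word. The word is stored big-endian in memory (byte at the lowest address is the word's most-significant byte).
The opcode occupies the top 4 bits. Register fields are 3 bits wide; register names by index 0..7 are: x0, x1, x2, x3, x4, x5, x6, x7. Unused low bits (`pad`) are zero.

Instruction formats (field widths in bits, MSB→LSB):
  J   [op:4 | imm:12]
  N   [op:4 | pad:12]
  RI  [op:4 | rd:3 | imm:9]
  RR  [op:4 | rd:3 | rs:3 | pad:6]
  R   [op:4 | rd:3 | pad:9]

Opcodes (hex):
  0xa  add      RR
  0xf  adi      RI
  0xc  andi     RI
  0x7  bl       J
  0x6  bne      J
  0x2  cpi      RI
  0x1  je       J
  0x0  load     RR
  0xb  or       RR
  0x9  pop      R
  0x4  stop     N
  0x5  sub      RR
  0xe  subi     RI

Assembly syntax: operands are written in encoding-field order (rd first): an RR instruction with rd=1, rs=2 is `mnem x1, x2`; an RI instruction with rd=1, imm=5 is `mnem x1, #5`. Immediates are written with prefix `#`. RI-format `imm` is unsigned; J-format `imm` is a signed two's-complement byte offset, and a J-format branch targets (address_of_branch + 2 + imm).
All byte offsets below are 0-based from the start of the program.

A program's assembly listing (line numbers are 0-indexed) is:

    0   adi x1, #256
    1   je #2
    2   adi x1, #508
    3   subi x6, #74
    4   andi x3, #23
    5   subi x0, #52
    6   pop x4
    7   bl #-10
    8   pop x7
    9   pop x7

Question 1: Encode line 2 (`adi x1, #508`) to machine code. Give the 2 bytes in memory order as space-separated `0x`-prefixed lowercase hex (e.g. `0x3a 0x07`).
0xf3 0xfc

L2: adi op=0xf:4|rd=1:3|imm=508:9 ⇒ 0xf3fc ⇒ big f3 fc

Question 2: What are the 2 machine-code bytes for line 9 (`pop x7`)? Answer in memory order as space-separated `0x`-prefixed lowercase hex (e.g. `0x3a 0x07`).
line 9 (pop): pack op=0x9:4|rd=7:3|pad=0:9 = 0x9e00; big→ 9e 00

0x9e 0x00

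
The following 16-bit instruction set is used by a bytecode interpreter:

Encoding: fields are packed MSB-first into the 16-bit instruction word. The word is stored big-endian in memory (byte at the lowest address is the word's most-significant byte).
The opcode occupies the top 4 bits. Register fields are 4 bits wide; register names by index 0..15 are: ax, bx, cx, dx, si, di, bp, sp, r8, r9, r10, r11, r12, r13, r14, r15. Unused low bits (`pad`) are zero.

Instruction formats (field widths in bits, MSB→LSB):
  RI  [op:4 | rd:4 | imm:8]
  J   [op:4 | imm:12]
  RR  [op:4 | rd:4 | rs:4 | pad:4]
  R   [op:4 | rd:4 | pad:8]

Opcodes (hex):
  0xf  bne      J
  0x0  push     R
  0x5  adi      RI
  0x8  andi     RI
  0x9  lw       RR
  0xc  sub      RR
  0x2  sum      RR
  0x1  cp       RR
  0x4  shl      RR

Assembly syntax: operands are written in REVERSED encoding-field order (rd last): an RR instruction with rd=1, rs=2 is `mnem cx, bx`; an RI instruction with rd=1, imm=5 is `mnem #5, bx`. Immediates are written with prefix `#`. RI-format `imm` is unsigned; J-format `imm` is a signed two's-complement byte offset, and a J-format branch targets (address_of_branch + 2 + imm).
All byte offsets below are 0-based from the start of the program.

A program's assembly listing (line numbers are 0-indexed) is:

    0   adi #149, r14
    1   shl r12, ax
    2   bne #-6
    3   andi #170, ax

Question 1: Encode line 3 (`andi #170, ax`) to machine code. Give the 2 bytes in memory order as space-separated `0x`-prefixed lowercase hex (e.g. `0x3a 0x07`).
0x80 0xaa

line 3 (andi): pack op=0x8:4|rd=0:4|imm=170:8 = 0x80aa; big→ 80 aa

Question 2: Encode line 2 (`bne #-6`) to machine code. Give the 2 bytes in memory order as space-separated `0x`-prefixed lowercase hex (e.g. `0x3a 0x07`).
0xff 0xfa

2. bne fields op=0xf:4|imm=-6:12 → word fffah → ff fa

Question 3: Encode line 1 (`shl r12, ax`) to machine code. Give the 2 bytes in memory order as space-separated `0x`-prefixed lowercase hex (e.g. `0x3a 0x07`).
line 1 (shl): pack op=0x4:4|rd=0:4|rs=12:4|pad=0:4 = 0x40c0; big→ 40 c0

0x40 0xc0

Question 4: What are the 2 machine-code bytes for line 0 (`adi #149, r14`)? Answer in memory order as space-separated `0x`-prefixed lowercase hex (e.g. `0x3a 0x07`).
0x5e 0x95

0. adi fields op=0x5:4|rd=14:4|imm=149:8 → word 5e95h → 5e 95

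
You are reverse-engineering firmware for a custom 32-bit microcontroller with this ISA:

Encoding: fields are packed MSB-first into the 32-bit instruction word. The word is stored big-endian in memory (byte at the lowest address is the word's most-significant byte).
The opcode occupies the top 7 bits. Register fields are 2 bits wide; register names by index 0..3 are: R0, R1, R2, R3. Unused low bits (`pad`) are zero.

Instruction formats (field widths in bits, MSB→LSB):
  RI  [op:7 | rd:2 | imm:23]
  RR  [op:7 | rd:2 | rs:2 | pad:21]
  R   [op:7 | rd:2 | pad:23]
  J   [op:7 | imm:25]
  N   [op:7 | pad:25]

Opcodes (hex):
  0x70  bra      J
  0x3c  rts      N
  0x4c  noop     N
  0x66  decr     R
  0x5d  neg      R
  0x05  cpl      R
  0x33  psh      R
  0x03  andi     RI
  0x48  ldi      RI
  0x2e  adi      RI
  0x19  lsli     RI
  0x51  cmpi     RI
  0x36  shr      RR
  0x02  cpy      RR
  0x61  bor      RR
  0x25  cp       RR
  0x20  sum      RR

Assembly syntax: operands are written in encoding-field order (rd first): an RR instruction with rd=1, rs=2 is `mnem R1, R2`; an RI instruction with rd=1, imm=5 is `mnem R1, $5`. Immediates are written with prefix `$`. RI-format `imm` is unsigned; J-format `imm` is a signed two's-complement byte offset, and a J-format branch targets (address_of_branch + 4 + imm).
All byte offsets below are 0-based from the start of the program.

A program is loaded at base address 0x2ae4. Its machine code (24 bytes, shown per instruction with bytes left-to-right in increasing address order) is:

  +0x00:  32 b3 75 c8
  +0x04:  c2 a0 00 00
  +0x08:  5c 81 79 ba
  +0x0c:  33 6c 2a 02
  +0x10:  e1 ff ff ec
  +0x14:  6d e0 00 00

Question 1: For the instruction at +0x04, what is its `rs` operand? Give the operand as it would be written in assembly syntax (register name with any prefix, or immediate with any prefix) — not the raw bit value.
off 0x04: read c2 a0 00 00 as big → 0xc2a00000
  opcode bits[31:25]=0x61: bor/RR
  [24:23] rd=1 = R1
  [22:21] rs=1 = R1

R1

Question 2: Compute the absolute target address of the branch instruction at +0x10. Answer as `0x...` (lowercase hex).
0x2ae4

off 0x10: read e1 ff ff ec as big → 0xe1ffffec
  op=0xe1ffffec>>25=0x70 ⇒ bra (J)
  imm: (w>>0)&0x1ffffff=0x1ffffec (s25→-20) → $-20
  target = base 0x2ae4 + off 0x10 + 4 + imm -20 = 0x2ae4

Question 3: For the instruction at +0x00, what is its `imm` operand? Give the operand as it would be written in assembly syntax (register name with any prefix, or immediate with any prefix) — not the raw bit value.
[00] 32 b3 75 c8 → 0x32b375c8
  top 7b → 0x19 → lsli [RI]
  rd: (w>>23)&0x3=0x1 → R1
  imm: (w>>0)&0x7fffff=0x3375c8 → $3372488

$3372488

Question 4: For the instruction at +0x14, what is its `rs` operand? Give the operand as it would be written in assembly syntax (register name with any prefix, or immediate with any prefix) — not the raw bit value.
+0x14: 6d e0 00 00 ⇒ word 0x6de00000 (big)
  op=0x6de00000>>25=0x36 ⇒ shr (RR)
  rd@[24:23]=0x3 ⇒ R3
  rs@[22:21]=0x3 ⇒ R3

R3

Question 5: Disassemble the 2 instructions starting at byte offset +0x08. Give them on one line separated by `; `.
[08] 5c 81 79 ba → 0x5c8179ba
  opcode bits[31:25]=0x2e: adi/RI
  rd: (w>>23)&0x3=0x1 → R1
  imm: (w>>0)&0x7fffff=0x179ba → $96698
[0c] 33 6c 2a 02 → 0x336c2a02
  opcode bits[31:25]=0x19: lsli/RI
  rd: (w>>23)&0x3=0x2 → R2
  imm: (w>>0)&0x7fffff=0x6c2a02 → $7088642

adi R1, $96698; lsli R2, $7088642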